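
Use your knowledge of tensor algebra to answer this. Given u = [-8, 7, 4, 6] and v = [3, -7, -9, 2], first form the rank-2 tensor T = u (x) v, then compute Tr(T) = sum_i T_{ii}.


The outer product gives T_{ij} = u_i v_j.
The trace (contraction) is Tr(T) = sum_i T_{ii} = sum_i u_i v_i.
Diagonal entries:
T_{11} = u_1 * v_1 = -8 * 3 = -24
T_{22} = u_2 * v_2 = 7 * -7 = -49
T_{33} = u_3 * v_3 = 4 * -9 = -36
T_{44} = u_4 * v_4 = 6 * 2 = 12
Tr(T) = -24 + -49 + -36 + 12 = -97

-97


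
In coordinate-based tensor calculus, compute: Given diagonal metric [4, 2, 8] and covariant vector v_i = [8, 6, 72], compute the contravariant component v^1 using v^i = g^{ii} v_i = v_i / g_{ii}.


To raise an index with a diagonal metric: v^i = v_i / g_{ii}.
For index 1: v_1 = 8, g_{11} = 4
v^1 = 8 / 4 = 2

2


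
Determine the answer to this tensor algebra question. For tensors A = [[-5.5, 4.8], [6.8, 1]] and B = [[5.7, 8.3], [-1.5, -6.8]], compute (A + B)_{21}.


Tensor addition is component-wise: (A + B)_{ij} = A_{ij} + B_{ij}.
A_{21} = 6.8
B_{21} = -1.5
(A + B)_{21} = 6.8 + -1.5 = 5.3

5.3


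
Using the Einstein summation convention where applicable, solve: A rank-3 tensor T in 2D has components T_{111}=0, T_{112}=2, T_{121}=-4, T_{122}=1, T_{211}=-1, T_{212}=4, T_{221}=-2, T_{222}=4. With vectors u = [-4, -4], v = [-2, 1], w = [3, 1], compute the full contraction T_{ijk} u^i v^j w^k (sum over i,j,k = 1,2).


S = sum over i,j,k of T_{ijk} u_i v_j w_k. Expanding all 8 terms:
T_{111}*u_1*v_1*w_1 = 0*-4*-2*3 = 0  (running total: 0)
T_{112}*u_1*v_1*w_2 = 2*-4*-2*1 = 16  (running total: 16)
T_{121}*u_1*v_2*w_1 = -4*-4*1*3 = 48  (running total: 64)
T_{122}*u_1*v_2*w_2 = 1*-4*1*1 = -4  (running total: 60)
T_{211}*u_2*v_1*w_1 = -1*-4*-2*3 = -24  (running total: 36)
T_{212}*u_2*v_1*w_2 = 4*-4*-2*1 = 32  (running total: 68)
T_{221}*u_2*v_2*w_1 = -2*-4*1*3 = 24  (running total: 92)
T_{222}*u_2*v_2*w_2 = 4*-4*1*1 = -16  (running total: 76)
S = 76

76


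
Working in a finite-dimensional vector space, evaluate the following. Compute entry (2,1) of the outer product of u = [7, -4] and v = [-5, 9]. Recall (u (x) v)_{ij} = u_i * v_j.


The outer product entry T_{ij} = u_i * v_j.
We need i=2, j=1.
u_2 = -4, v_1 = -5
T_{2,1} = -4 * -5 = 20

20


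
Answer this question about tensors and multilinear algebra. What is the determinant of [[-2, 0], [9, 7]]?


For a 2x2 matrix [[a, b], [c, d]], det = a*d - b*c.
a = -2, b = 0, c = 9, d = 7
a*d = -2 * 7 = -14
b*c = 0 * 9 = 0
det = -14 - 0 = -14

-14


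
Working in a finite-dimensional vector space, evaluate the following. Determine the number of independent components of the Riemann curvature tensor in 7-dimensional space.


The Riemann tensor in d dimensions has d^2(d^2 - 1)/12 independent components.
d = 7, so d^2 = 49
d^2 - 1 = 48
d^2(d^2 - 1) = 49 * 48 = 2352
Divide by 12: 2352 / 12 = 196

196


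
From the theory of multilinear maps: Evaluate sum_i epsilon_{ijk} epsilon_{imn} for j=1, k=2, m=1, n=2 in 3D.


Using the identity: epsilon_{ijk} epsilon_{imn} = delta_{jm} delta_{kn} - delta_{jn} delta_{km}.
delta_{11} = 1
delta_{22} = 1
delta_{12} = 0
delta_{21} = 0
Result = 1 * 1 - 0 * 0 = 1 - 0 = 1

1


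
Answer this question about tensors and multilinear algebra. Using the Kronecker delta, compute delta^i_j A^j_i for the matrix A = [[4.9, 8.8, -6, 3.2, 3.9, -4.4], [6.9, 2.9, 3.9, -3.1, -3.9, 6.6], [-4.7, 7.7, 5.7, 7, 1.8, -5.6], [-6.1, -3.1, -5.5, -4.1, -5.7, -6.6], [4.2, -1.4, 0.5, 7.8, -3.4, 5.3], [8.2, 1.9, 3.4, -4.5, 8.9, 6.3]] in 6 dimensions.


The contraction (trace) of a rank-2 tensor is the sum of its diagonal elements.
Diagonal entries: A[1,1] = 4.9, A[2,2] = 2.9, A[3,3] = 5.7, A[4,4] = -4.1, A[5,5] = -3.4, A[6,6] = 6.3
Tr(A) = 4.9 + 2.9 + 5.7 + -4.1 + -3.4 + 6.3 = 12.3

12.3


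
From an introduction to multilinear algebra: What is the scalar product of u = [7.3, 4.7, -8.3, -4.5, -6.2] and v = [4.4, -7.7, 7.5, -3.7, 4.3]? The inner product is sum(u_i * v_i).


The inner product u . v = sum of u_i * v_i.
Term-by-term: 7.3 * 4.4, 4.7 * -7.7, -8.3 * 7.5, -4.5 * -3.7, -6.2 * 4.3
Products: 32.12, -36.19, -62.25, 16.65, -26.66
Sum = 32.12 + -36.19 + -62.25 + 16.65 + -26.66 = -76.33

-76.33


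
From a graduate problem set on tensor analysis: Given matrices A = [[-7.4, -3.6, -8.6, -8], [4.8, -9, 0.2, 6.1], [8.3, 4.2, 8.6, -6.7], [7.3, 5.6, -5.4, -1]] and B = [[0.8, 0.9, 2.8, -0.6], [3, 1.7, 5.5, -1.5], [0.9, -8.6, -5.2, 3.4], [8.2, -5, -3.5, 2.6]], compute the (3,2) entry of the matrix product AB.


(AB)_{ij} = sum_k A_{ik} B_{kj}.
For i=3, j=2:
A_{31} * B_{12} = 8.3 * 0.9 = 7.47
A_{32} * B_{22} = 4.2 * 1.7 = 7.14
A_{33} * B_{32} = 8.6 * -8.6 = -73.96
A_{34} * B_{42} = -6.7 * -5 = 33.5
Sum = 7.47 + 7.14 + -73.96 + 33.5 = -25.85

-25.85


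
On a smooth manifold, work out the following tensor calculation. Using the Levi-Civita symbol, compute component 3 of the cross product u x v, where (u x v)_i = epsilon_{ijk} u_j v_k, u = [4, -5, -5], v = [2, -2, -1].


(u x v)_3 = sum_{j,k} epsilon_{3jk} u_j v_k. Only permutations of (1,2,3) contribute; the two non-zero terms are:
eps_{312} u_1 v_2 = 1 * 4 * -2 = -8
eps_{321} u_2 v_1 = -1 * -5 * 2 = 10
(u x v)_3 = 2

2


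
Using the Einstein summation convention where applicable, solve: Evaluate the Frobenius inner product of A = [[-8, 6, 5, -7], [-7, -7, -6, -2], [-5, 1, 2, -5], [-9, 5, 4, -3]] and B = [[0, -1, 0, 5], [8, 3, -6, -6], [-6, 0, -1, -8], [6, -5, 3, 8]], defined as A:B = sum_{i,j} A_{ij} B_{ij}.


A:B = sum over all i,j of A_{ij} * B_{ij}.
Row 1: -8*0=0, 6*-1=-6, 5*0=0, -7*5=-35 => row sum = -41
Row 2: -7*8=-56, -7*3=-21, -6*-6=36, -2*-6=12 => row sum = -29
Row 3: -5*-6=30, 1*0=0, 2*-1=-2, -5*-8=40 => row sum = 68
Row 4: -9*6=-54, 5*-5=-25, 4*3=12, -3*8=-24 => row sum = -91
Total = -41 + -29 + 68 + -91 = -93

-93


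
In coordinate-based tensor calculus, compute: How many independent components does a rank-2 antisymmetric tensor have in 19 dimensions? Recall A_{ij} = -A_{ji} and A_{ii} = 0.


An antisymmetric rank-2 tensor satisfies A_{ij} = -A_{ji}, so diagonal entries are zero.
The independent components are the upper-triangular entries: C(n, 2) = n(n-1)/2.
n = 19
C(19, 2) = 19 * 18 / 2 = 342 / 2 = 171

171


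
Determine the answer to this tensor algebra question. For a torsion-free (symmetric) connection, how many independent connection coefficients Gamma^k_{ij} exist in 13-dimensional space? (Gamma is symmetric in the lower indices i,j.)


Christoffel symbols Gamma^k_{ij} are symmetric in i,j, so there are d * d(d+1)/2 independent symbols.
d = 13
d(d+1)/2 = 13 * 14 / 2 = 91
Total = 13 * 91 = 1183

1183


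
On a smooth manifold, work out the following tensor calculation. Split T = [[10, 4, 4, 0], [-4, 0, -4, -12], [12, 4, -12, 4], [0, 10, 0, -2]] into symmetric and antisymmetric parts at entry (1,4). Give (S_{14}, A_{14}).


T_{14} = 0
T_{41} = 0
S_{14} = (0 + 0)/2 = 0/2 = 0
A_{14} = (0 - 0)/2 = 0/2 = 0
Check: S + A = 0 + 0 = 0 = T_{14}.

(0, 0)


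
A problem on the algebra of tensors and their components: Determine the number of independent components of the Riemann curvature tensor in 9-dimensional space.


The Riemann tensor in d dimensions has d^2(d^2 - 1)/12 independent components.
d = 9, so d^2 = 81
d^2 - 1 = 80
d^2(d^2 - 1) = 81 * 80 = 6480
Divide by 12: 6480 / 12 = 540

540


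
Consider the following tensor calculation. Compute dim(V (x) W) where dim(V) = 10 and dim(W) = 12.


The dimension of a tensor product is the product of dimensions.
dim(V) = 10, dim(W) = 12
dim(V (x) W) = 10 * 12 = 120

120


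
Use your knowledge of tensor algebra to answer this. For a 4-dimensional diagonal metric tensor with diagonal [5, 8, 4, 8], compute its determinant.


For a diagonal metric, the determinant is the product of diagonal entries.
Diagonal entries: 5, 8, 4, 8
det(g) = 5 * 8 * 4 * 8 = 1280

1280


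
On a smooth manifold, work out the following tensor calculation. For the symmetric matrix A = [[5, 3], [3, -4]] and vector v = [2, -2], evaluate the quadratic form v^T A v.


First compute Av:
(Av)_1 = 5*2 + 3*-2 = 4
(Av)_2 = 3*2 + -4*-2 = 14
Av = [4, 14]
Then v^T (Av) = 2*4 + -2*14
= 8 + -28 = -20

-20


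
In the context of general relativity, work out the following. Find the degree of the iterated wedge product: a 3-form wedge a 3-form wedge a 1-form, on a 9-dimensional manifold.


The degree of a wedge product is the sum of the degrees of the individual forms.
Degrees: 3, 3, 1
Total degree = 3 + 3 + 1 = 7

7


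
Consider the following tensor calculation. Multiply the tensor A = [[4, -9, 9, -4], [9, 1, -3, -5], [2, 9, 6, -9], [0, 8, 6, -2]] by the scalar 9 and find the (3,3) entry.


Scalar multiplication: (cA)_{ij} = c * A_{ij}.
c = 9
A_{33} = 6
(cA)_{33} = 9 * 6 = 54

54


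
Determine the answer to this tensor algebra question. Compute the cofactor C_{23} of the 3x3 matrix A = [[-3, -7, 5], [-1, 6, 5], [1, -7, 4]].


To find cofactor C_{23}, delete row 2 and column 3.
The resulting 2x2 submatrix is: [[-3, -7], [1, -7]]
Minor M_{23} = -3*-7 - -7*1
  = 21 - -7 = 28
Sign = (-1)^(2+3) = (-1)^5 = -1
Cofactor C_{23} = -1 * 28 = -28

-28


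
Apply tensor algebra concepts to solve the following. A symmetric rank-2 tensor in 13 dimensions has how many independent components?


A symmetric rank-2 tensor in d dimensions has d(d+1)/2 independent components.
d = 13
d(d+1)/2 = 13 * 14 / 2 = 182 / 2 = 91

91


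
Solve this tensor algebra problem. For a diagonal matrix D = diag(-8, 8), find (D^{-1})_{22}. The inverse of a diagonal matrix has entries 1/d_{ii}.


For a diagonal matrix, the inverse has entries (D^{-1})_{ii} = 1/d_{ii}.
The diagonal entries are: d_{11} = -8, d_{22} = 8
We need (D^{-1})_{22} = 1/d_{22} = 1/8 = 1/8

1/8


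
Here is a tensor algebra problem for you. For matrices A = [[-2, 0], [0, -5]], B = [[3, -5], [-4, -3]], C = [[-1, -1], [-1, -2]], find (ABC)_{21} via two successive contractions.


(ABC)_{21} = sum_m (AB)_{2m} C_{m1}. First compute row 2 of AB.
(AB)_{21} = 0*3 + -5*-4 = 20
(AB)_{22} = 0*-5 + -5*-3 = 15
Now contract with column 1 of C:
(AB)_{21} * C_{11} = 20 * -1 = -20
(AB)_{22} * C_{21} = 15 * -1 = -15
(ABC)_{21} = -20 + -15 = -35

-35


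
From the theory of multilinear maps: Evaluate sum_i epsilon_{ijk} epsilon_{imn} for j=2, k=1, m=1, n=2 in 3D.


Using the identity: epsilon_{ijk} epsilon_{imn} = delta_{jm} delta_{kn} - delta_{jn} delta_{km}.
delta_{21} = 0
delta_{12} = 0
delta_{22} = 1
delta_{11} = 1
Result = 0 * 0 - 1 * 1 = 0 - 1 = -1

-1


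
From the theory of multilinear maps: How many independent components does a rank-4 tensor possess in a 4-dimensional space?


The number of components of a rank-r tensor in d dimensions is d^r.
Here d = 4 and r = 4.
4^4 = 256

256


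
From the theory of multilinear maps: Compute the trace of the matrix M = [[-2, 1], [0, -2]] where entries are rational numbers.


The trace is the sum of diagonal entries.
Diagonal: M[1,1] = -2, M[2,2] = -2
Tr(M) = -2 + -2
Computing step by step:
After adding M[1,1]: -2
After adding M[2,2]: -4
Tr(M) = -4

-4


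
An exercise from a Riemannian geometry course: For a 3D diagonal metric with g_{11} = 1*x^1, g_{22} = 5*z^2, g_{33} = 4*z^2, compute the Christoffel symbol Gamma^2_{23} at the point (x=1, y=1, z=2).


For a diagonal metric, Gamma^k_{ij} = (1/2) g^{kk} (dg_{ik}/dx_j + dg_{jk}/dx_i - dg_{ij}/dx_k).
The metric is diagonal, so g_{ab} = 0 for a != b.
At the given point: g_{11} = 1, g_{22} = 20, g_{33} = 16
g^{22} = 1/20
dg_{22}/dx_3 = dg_{22}/dx_3 = 20
dg_{32}/dx_2 = 0 (off-diagonal)
dg_{23}/dx_2 = 0 (off-diagonal)
Numerator = 20 + 0 - 0 = 20
Gamma^2_{23} = 20 / (2 * 20) = 1/2

1/2


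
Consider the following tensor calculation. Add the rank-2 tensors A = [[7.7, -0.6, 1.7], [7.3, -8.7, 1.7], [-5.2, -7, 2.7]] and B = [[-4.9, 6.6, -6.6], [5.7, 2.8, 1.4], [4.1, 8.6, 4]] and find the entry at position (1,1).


Tensor addition is component-wise: (A + B)_{ij} = A_{ij} + B_{ij}.
A_{11} = 7.7
B_{11} = -4.9
(A + B)_{11} = 7.7 + -4.9 = 2.8

2.8


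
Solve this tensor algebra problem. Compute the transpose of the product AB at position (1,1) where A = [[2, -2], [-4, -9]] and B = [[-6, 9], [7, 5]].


(AB)^T_{ij} = (AB)_{ji} = sum_k A_{jk} B_{ki}.
For i=1, j=1 we need (AB)_{11}:
A_{11} * B_{11} = 2 * -6 = -12
A_{12} * B_{21} = -2 * 7 = -14
Sum = -12 + -14 = -26

-26


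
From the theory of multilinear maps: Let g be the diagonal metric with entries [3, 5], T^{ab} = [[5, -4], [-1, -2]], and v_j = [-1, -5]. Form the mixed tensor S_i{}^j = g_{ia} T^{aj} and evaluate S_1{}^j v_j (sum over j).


Step 1: lower the first index. For a diagonal metric, g_{ia} T^{aj} = g_{ii} T^{ij} (no sum on i).
g_{11} = 3
S_1{}^1 = 3 * T^{11} = 3 * 5 = 15
S_1{}^2 = 3 * T^{12} = 3 * -4 = -12
Step 2: contract S_1{}^j with v_j.
S_1{}^1 * v_1 = 15 * -1 = -15
S_1{}^2 * v_2 = -12 * -5 = 60
Result = -15 + 60 = 45

45


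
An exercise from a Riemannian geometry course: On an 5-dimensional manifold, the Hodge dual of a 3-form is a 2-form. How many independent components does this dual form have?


The Hodge dual of a p-form on an n-dimensional manifold is an (n-p)-form.
n = 5, p = 3, so dual degree = 5 - 3 = 2
The number of components is C(n, n-p) = C(5, 2) = 10

10


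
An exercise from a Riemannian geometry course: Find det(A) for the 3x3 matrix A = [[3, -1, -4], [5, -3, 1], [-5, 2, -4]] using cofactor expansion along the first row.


Expanding along the first row, det(A) = a11*M_11 - a12*M_12 + a13*M_13, where M_1j is the (1,j) minor.
Minor M_11 = -3*-4 - 1*2 = 10
Minor M_12 = 5*-4 - 1*-5 = -15
Minor M_13 = 5*2 - -3*-5 = -5
det = 3*(10) - -1*(-15) + -4*(-5)
    = 30 - 15 + 20
    = 35

35


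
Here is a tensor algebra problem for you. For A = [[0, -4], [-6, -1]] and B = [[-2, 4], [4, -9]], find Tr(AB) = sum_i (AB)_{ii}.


Tr(AB) = sum_i (AB)_{ii} where (AB)_{ii} = sum_k A_{ik} B_{ki}.
(AB)_{11} = 0*-2 + -4*4 = -16
(AB)_{22} = -6*4 + -1*-9 = -15
Tr(AB) = -16 + -15 = -31

-31


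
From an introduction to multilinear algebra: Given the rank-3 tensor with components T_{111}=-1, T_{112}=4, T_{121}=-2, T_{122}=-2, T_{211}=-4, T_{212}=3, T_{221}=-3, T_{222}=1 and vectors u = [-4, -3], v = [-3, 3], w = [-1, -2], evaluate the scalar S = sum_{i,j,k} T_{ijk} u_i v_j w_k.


S = sum over i,j,k of T_{ijk} u_i v_j w_k. Expanding all 8 terms:
T_{111}*u_1*v_1*w_1 = -1*-4*-3*-1 = 12  (running total: 12)
T_{112}*u_1*v_1*w_2 = 4*-4*-3*-2 = -96  (running total: -84)
T_{121}*u_1*v_2*w_1 = -2*-4*3*-1 = -24  (running total: -108)
T_{122}*u_1*v_2*w_2 = -2*-4*3*-2 = -48  (running total: -156)
T_{211}*u_2*v_1*w_1 = -4*-3*-3*-1 = 36  (running total: -120)
T_{212}*u_2*v_1*w_2 = 3*-3*-3*-2 = -54  (running total: -174)
T_{221}*u_2*v_2*w_1 = -3*-3*3*-1 = -27  (running total: -201)
T_{222}*u_2*v_2*w_2 = 1*-3*3*-2 = 18  (running total: -183)
S = -183

-183


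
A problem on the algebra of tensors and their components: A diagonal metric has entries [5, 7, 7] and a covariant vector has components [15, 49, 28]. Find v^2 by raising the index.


To raise an index with a diagonal metric: v^i = v_i / g_{ii}.
For index 2: v_2 = 49, g_{22} = 7
v^2 = 49 / 7 = 7

7


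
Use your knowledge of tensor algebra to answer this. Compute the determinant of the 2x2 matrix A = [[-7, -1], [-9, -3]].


For a 2x2 matrix [[a, b], [c, d]], det = a*d - b*c.
a = -7, b = -1, c = -9, d = -3
a*d = -7 * -3 = 21
b*c = -1 * -9 = 9
det = 21 - 9 = 12

12


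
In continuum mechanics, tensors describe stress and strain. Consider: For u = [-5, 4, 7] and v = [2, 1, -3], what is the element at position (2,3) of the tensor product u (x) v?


The outer product entry T_{ij} = u_i * v_j.
We need i=2, j=3.
u_2 = 4, v_3 = -3
T_{2,3} = 4 * -3 = -12

-12


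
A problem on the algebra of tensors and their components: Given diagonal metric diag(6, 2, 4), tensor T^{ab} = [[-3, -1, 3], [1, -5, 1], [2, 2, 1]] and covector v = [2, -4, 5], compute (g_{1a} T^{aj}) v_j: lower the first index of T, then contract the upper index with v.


Step 1: lower the first index. For a diagonal metric, g_{ia} T^{aj} = g_{ii} T^{ij} (no sum on i).
g_{11} = 6
S_1{}^1 = 6 * T^{11} = 6 * -3 = -18
S_1{}^2 = 6 * T^{12} = 6 * -1 = -6
S_1{}^3 = 6 * T^{13} = 6 * 3 = 18
Step 2: contract S_1{}^j with v_j.
S_1{}^1 * v_1 = -18 * 2 = -36
S_1{}^2 * v_2 = -6 * -4 = 24
S_1{}^3 * v_3 = 18 * 5 = 90
Result = -36 + 24 + 90 = 78

78


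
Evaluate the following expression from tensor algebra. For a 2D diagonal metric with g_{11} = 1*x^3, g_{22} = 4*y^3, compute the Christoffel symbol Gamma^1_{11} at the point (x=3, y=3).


For a diagonal metric, Gamma^k_{ij} = (1/2) g^{kk} (dg_{ik}/dx_j + dg_{jk}/dx_i - dg_{ij}/dx_k).
The metric is diagonal, so g_{ab} = 0 for a != b.
At the given point: g_{11} = 27, g_{22} = 108
g^{11} = 1/27
dg_{11}/dx_1 = dg_{11}/dx_1 = 27
dg_{11}/dx_1 = dg_{11}/dx_1 = 27
dg_{11}/dx_1 = dg_{11}/dx_1 = 27
Numerator = 27 + 27 - 27 = 27
Gamma^1_{11} = 27 / (2 * 27) = 1/2

1/2


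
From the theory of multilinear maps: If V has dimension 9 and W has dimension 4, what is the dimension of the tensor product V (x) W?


The dimension of a tensor product is the product of dimensions.
dim(V) = 9, dim(W) = 4
dim(V (x) W) = 9 * 4 = 36

36


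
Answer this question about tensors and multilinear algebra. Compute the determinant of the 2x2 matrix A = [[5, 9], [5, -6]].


For a 2x2 matrix [[a, b], [c, d]], det = a*d - b*c.
a = 5, b = 9, c = 5, d = -6
a*d = 5 * -6 = -30
b*c = 9 * 5 = 45
det = -30 - 45 = -75

-75


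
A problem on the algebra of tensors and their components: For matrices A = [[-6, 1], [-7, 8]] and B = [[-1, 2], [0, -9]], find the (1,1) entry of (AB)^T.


(AB)^T_{ij} = (AB)_{ji} = sum_k A_{jk} B_{ki}.
For i=1, j=1 we need (AB)_{11}:
A_{11} * B_{11} = -6 * -1 = 6
A_{12} * B_{21} = 1 * 0 = 0
Sum = 6 + 0 = 6

6


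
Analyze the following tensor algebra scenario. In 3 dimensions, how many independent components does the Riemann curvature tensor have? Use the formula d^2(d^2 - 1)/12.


The Riemann tensor in d dimensions has d^2(d^2 - 1)/12 independent components.
d = 3, so d^2 = 9
d^2 - 1 = 8
d^2(d^2 - 1) = 9 * 8 = 72
Divide by 12: 72 / 12 = 6

6


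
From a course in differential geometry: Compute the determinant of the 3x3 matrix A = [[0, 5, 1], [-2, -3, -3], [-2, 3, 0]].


Expanding along the first row, det(A) = a11*M_11 - a12*M_12 + a13*M_13, where M_1j is the (1,j) minor.
Minor M_11 = -3*0 - -3*3 = 9
Minor M_12 = -2*0 - -3*-2 = -6
Minor M_13 = -2*3 - -3*-2 = -12
det = 0*(9) - 5*(-6) + 1*(-12)
    = 0 - -30 + -12
    = 18

18


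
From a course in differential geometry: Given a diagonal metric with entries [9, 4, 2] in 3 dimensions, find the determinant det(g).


For a diagonal metric, the determinant is the product of diagonal entries.
Diagonal entries: 9, 4, 2
det(g) = 9 * 4 * 2 = 72

72


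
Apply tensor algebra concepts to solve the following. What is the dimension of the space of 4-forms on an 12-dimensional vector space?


The dimension of the space of p-forms on an n-dimensional space is C(n, p).
n = 12, p = 4
C(12, 4) = 12! / (4! * 8!) = 495

495


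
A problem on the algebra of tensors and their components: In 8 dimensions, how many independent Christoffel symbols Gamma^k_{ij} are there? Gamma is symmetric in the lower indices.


Christoffel symbols Gamma^k_{ij} are symmetric in i,j, so there are d * d(d+1)/2 independent symbols.
d = 8
d(d+1)/2 = 8 * 9 / 2 = 36
Total = 8 * 36 = 288

288


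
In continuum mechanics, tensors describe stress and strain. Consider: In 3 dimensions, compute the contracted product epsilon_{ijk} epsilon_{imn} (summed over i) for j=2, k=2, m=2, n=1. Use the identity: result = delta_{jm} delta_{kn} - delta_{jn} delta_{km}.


Using the identity: epsilon_{ijk} epsilon_{imn} = delta_{jm} delta_{kn} - delta_{jn} delta_{km}.
delta_{22} = 1
delta_{21} = 0
delta_{21} = 0
delta_{22} = 1
Result = 1 * 0 - 0 * 1 = 0 - 0 = 0

0


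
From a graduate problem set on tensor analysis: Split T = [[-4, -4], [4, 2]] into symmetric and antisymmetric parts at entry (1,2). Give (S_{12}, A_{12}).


T_{12} = -4
T_{21} = 4
S_{12} = (-4 + 4)/2 = 0/2 = 0
A_{12} = (-4 - 4)/2 = -8/2 = -4
Check: S + A = 0 + -4 = -4 = T_{12}.

(0, -4)


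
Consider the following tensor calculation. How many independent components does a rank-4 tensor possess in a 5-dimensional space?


The number of components of a rank-r tensor in d dimensions is d^r.
Here d = 5 and r = 4.
5^4 = 625

625


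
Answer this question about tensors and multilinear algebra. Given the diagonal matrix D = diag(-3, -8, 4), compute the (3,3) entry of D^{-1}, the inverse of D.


For a diagonal matrix, the inverse has entries (D^{-1})_{ii} = 1/d_{ii}.
The diagonal entries are: d_{11} = -3, d_{22} = -8, d_{33} = 4
We need (D^{-1})_{33} = 1/d_{33} = 1/4 = 1/4

1/4


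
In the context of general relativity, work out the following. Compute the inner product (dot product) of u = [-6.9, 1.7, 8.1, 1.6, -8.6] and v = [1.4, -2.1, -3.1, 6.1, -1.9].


The inner product u . v = sum of u_i * v_i.
Term-by-term: -6.9 * 1.4, 1.7 * -2.1, 8.1 * -3.1, 1.6 * 6.1, -8.6 * -1.9
Products: -9.66, -3.57, -25.11, 9.76, 16.34
Sum = -9.66 + -3.57 + -25.11 + 9.76 + 16.34 = -12.24

-12.24


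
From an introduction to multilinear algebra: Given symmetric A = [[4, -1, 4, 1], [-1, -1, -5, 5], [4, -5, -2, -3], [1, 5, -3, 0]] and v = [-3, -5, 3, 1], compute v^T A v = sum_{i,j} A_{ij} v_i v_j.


First compute Av:
(Av)_1 = 4*-3 + -1*-5 + 4*3 + 1*1 = 6
(Av)_2 = -1*-3 + -1*-5 + -5*3 + 5*1 = -2
(Av)_3 = 4*-3 + -5*-5 + -2*3 + -3*1 = 4
(Av)_4 = 1*-3 + 5*-5 + -3*3 + 0*1 = -37
Av = [6, -2, 4, -37]
Then v^T (Av) = -3*6 + -5*-2 + 3*4 + 1*-37
= -18 + 10 + 12 + -37 = -33

-33


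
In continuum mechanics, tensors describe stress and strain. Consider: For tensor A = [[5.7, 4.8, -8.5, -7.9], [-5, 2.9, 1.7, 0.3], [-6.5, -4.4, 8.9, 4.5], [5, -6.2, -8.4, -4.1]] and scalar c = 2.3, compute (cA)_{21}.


Scalar multiplication: (cA)_{ij} = c * A_{ij}.
c = 2.3
A_{21} = -5
(cA)_{21} = 2.3 * -5 = -11.5

-11.5


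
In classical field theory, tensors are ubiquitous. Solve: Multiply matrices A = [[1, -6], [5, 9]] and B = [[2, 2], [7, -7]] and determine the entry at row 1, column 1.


(AB)_{ij} = sum_k A_{ik} B_{kj}.
For i=1, j=1:
A_{11} * B_{11} = 1 * 2 = 2
A_{12} * B_{21} = -6 * 7 = -42
Sum = 2 + -42 = -40

-40


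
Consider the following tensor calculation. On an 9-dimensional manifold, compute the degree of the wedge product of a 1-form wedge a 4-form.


The degree of a wedge product is the sum of the degrees of the individual forms.
Degrees: 1, 4
Total degree = 1 + 4 = 5

5


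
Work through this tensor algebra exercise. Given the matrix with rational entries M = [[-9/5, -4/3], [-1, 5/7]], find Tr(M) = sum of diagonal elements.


The trace is the sum of diagonal entries.
Diagonal: M[1,1] = -9/5, M[2,2] = 5/7
Tr(M) = -9/5 + 5/7
Computing step by step:
After adding M[1,1]: -9/5
After adding M[2,2]: -38/35
Tr(M) = -38/35

-38/35


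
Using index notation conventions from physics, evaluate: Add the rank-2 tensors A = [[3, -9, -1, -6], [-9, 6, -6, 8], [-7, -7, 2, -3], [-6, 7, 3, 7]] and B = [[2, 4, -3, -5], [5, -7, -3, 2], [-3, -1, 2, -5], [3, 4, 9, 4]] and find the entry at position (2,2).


Tensor addition is component-wise: (A + B)_{ij} = A_{ij} + B_{ij}.
A_{22} = 6
B_{22} = -7
(A + B)_{22} = 6 + -7 = -1

-1


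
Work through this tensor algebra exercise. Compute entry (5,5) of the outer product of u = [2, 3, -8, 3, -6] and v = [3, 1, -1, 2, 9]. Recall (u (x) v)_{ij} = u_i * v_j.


The outer product entry T_{ij} = u_i * v_j.
We need i=5, j=5.
u_5 = -6, v_5 = 9
T_{5,5} = -6 * 9 = -54

-54


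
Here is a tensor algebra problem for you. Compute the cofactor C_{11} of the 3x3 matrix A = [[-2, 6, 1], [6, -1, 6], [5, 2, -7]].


To find cofactor C_{11}, delete row 1 and column 1.
The resulting 2x2 submatrix is: [[-1, 6], [2, -7]]
Minor M_{11} = -1*-7 - 6*2
  = 7 - 12 = -5
Sign = (-1)^(1+1) = (-1)^2 = 1
Cofactor C_{11} = 1 * -5 = -5

-5


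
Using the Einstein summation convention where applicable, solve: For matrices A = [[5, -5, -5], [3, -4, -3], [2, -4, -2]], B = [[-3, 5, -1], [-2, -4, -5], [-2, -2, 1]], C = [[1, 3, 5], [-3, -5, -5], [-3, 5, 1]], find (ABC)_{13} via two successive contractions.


(ABC)_{13} = sum_m (AB)_{1m} C_{m3}. First compute row 1 of AB.
(AB)_{11} = 5*-3 + -5*-2 + -5*-2 = 5
(AB)_{12} = 5*5 + -5*-4 + -5*-2 = 55
(AB)_{13} = 5*-1 + -5*-5 + -5*1 = 15
Now contract with column 3 of C:
(AB)_{11} * C_{13} = 5 * 5 = 25
(AB)_{12} * C_{23} = 55 * -5 = -275
(AB)_{13} * C_{33} = 15 * 1 = 15
(ABC)_{13} = 25 + -275 + 15 = -235

-235


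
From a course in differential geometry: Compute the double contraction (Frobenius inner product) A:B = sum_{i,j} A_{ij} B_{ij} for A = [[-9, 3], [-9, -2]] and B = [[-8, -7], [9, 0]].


A:B = sum over all i,j of A_{ij} * B_{ij}.
Row 1: -9*-8=72, 3*-7=-21 => row sum = 51
Row 2: -9*9=-81, -2*0=0 => row sum = -81
Total = 51 + -81 = -30

-30


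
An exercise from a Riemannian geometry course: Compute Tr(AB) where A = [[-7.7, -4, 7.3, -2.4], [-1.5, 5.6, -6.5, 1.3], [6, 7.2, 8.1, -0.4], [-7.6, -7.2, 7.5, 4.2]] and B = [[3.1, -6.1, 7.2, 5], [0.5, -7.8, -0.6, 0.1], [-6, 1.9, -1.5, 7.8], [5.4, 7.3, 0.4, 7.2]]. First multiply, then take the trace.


Tr(AB) = sum_i (AB)_{ii} where (AB)_{ii} = sum_k A_{ik} B_{ki}.
(AB)_{11} = -7.7*3.1 + -4*0.5 + 7.3*-6 + -2.4*5.4 = -82.63
(AB)_{22} = -1.5*-6.1 + 5.6*-7.8 + -6.5*1.9 + 1.3*7.3 = -37.39
(AB)_{33} = 6*7.2 + 7.2*-0.6 + 8.1*-1.5 + -0.4*0.4 = 26.57
(AB)_{44} = -7.6*5 + -7.2*0.1 + 7.5*7.8 + 4.2*7.2 = 50.02
Tr(AB) = -82.63 + -37.39 + 26.57 + 50.02 = -43.43

-43.43


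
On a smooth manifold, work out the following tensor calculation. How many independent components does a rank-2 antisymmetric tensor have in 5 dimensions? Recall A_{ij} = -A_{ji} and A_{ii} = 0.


An antisymmetric rank-2 tensor satisfies A_{ij} = -A_{ji}, so diagonal entries are zero.
The independent components are the upper-triangular entries: C(n, 2) = n(n-1)/2.
n = 5
C(5, 2) = 5 * 4 / 2 = 20 / 2 = 10

10


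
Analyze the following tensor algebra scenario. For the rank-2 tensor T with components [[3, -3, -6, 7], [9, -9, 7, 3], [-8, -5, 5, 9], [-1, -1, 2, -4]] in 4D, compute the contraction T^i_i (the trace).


The contraction (trace) of a rank-2 tensor is the sum of its diagonal elements.
Diagonal entries: A[1,1] = 3, A[2,2] = -9, A[3,3] = 5, A[4,4] = -4
Tr(A) = 3 + -9 + 5 + -4 = -5

-5


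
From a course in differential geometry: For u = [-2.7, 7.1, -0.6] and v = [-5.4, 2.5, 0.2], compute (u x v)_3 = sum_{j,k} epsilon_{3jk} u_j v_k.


(u x v)_3 = sum_{j,k} epsilon_{3jk} u_j v_k. Only permutations of (1,2,3) contribute; the two non-zero terms are:
eps_{312} u_1 v_2 = 1 * -2.7 * 2.5 = -6.75
eps_{321} u_2 v_1 = -1 * 7.1 * -5.4 = 38.34
(u x v)_3 = 31.59

31.59


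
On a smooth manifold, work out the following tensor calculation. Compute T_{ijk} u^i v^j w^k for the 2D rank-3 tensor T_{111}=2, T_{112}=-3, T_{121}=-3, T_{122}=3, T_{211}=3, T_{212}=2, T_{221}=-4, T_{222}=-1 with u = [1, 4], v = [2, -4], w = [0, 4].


S = sum over i,j,k of T_{ijk} u_i v_j w_k. Expanding all 8 terms:
T_{111}*u_1*v_1*w_1 = 2*1*2*0 = 0  (running total: 0)
T_{112}*u_1*v_1*w_2 = -3*1*2*4 = -24  (running total: -24)
T_{121}*u_1*v_2*w_1 = -3*1*-4*0 = 0  (running total: -24)
T_{122}*u_1*v_2*w_2 = 3*1*-4*4 = -48  (running total: -72)
T_{211}*u_2*v_1*w_1 = 3*4*2*0 = 0  (running total: -72)
T_{212}*u_2*v_1*w_2 = 2*4*2*4 = 64  (running total: -8)
T_{221}*u_2*v_2*w_1 = -4*4*-4*0 = 0  (running total: -8)
T_{222}*u_2*v_2*w_2 = -1*4*-4*4 = 64  (running total: 56)
S = 56

56


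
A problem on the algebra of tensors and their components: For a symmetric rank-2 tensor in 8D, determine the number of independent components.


A symmetric rank-2 tensor in d dimensions has d(d+1)/2 independent components.
d = 8
d(d+1)/2 = 8 * 9 / 2 = 72 / 2 = 36

36


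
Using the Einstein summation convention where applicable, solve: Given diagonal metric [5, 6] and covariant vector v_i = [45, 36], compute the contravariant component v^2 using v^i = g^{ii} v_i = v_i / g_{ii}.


To raise an index with a diagonal metric: v^i = v_i / g_{ii}.
For index 2: v_2 = 36, g_{22} = 6
v^2 = 36 / 6 = 6

6


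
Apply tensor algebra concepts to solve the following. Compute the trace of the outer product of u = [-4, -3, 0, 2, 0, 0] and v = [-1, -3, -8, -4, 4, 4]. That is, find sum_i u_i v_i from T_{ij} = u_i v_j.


The outer product gives T_{ij} = u_i v_j.
The trace (contraction) is Tr(T) = sum_i T_{ii} = sum_i u_i v_i.
Diagonal entries:
T_{11} = u_1 * v_1 = -4 * -1 = 4
T_{22} = u_2 * v_2 = -3 * -3 = 9
T_{33} = u_3 * v_3 = 0 * -8 = 0
T_{44} = u_4 * v_4 = 2 * -4 = -8
T_{55} = u_5 * v_5 = 0 * 4 = 0
T_{66} = u_6 * v_6 = 0 * 4 = 0
Tr(T) = 4 + 9 + 0 + -8 + 0 + 0 = 5

5


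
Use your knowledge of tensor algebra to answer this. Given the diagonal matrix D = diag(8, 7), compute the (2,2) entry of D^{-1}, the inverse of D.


For a diagonal matrix, the inverse has entries (D^{-1})_{ii} = 1/d_{ii}.
The diagonal entries are: d_{11} = 8, d_{22} = 7
We need (D^{-1})_{22} = 1/d_{22} = 1/7 = 1/7

1/7


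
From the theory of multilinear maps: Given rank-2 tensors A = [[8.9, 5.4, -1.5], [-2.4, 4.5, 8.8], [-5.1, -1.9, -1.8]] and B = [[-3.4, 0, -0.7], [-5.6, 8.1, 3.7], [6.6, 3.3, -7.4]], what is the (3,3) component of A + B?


Tensor addition is component-wise: (A + B)_{ij} = A_{ij} + B_{ij}.
A_{33} = -1.8
B_{33} = -7.4
(A + B)_{33} = -1.8 + -7.4 = -9.2

-9.2


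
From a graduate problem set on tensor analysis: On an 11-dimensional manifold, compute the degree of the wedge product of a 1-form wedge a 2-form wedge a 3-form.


The degree of a wedge product is the sum of the degrees of the individual forms.
Degrees: 1, 2, 3
Total degree = 1 + 2 + 3 = 6

6


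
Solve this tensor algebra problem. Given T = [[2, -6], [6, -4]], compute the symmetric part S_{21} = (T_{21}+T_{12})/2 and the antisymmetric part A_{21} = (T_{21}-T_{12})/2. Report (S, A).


T_{21} = 6
T_{12} = -6
S_{21} = (6 + -6)/2 = 0/2 = 0
A_{21} = (6 - -6)/2 = 12/2 = 6
Check: S + A = 0 + 6 = 6 = T_{21}.

(0, 6)


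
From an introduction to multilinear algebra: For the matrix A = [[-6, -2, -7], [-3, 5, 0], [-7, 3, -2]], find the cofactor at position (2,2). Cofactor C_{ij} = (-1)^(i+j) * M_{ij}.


To find cofactor C_{22}, delete row 2 and column 2.
The resulting 2x2 submatrix is: [[-6, -7], [-7, -2]]
Minor M_{22} = -6*-2 - -7*-7
  = 12 - 49 = -37
Sign = (-1)^(2+2) = (-1)^4 = 1
Cofactor C_{22} = 1 * -37 = -37

-37


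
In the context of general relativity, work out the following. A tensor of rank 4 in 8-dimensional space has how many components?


The number of components of a rank-r tensor in d dimensions is d^r.
Here d = 8 and r = 4.
8^4 = 4096

4096


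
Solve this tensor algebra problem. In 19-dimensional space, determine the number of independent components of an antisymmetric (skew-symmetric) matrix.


An antisymmetric rank-2 tensor satisfies A_{ij} = -A_{ji}, so diagonal entries are zero.
The independent components are the upper-triangular entries: C(n, 2) = n(n-1)/2.
n = 19
C(19, 2) = 19 * 18 / 2 = 342 / 2 = 171

171


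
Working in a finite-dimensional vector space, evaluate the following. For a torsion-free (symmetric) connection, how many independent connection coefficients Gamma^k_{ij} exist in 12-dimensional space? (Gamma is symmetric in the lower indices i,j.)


Christoffel symbols Gamma^k_{ij} are symmetric in i,j, so there are d * d(d+1)/2 independent symbols.
d = 12
d(d+1)/2 = 12 * 13 / 2 = 78
Total = 12 * 78 = 936

936


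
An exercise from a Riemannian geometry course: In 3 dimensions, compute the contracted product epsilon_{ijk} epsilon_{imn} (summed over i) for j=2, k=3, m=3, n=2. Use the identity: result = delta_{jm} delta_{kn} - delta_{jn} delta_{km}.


Using the identity: epsilon_{ijk} epsilon_{imn} = delta_{jm} delta_{kn} - delta_{jn} delta_{km}.
delta_{23} = 0
delta_{32} = 0
delta_{22} = 1
delta_{33} = 1
Result = 0 * 0 - 1 * 1 = 0 - 1 = -1

-1


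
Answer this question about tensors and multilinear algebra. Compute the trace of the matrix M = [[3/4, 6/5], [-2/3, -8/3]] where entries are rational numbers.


The trace is the sum of diagonal entries.
Diagonal: M[1,1] = 3/4, M[2,2] = -8/3
Tr(M) = 3/4 + -8/3
Computing step by step:
After adding M[1,1]: 3/4
After adding M[2,2]: -23/12
Tr(M) = -23/12

-23/12


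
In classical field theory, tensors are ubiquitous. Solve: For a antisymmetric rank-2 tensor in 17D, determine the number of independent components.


A antisymmetric rank-2 tensor in d dimensions has d(d-1)/2 independent components.
d = 17
d(d-1)/2 = 17 * 16 / 2 = 272 / 2 = 136

136


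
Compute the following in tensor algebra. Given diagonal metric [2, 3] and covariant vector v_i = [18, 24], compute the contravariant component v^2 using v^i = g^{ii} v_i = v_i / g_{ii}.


To raise an index with a diagonal metric: v^i = v_i / g_{ii}.
For index 2: v_2 = 24, g_{22} = 3
v^2 = 24 / 3 = 8

8


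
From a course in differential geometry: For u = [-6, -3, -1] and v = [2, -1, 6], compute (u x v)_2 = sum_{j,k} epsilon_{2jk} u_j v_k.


(u x v)_2 = sum_{j,k} epsilon_{2jk} u_j v_k. Only permutations of (1,2,3) contribute; the two non-zero terms are:
eps_{213} u_1 v_3 = -1 * -6 * 6 = 36
eps_{231} u_3 v_1 = 1 * -1 * 2 = -2
(u x v)_2 = 34

34


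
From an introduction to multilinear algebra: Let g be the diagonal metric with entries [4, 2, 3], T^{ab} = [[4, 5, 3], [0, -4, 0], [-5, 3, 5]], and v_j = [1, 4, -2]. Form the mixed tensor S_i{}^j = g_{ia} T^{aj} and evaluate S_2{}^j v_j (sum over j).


Step 1: lower the first index. For a diagonal metric, g_{ia} T^{aj} = g_{ii} T^{ij} (no sum on i).
g_{22} = 2
S_2{}^1 = 2 * T^{21} = 2 * 0 = 0
S_2{}^2 = 2 * T^{22} = 2 * -4 = -8
S_2{}^3 = 2 * T^{23} = 2 * 0 = 0
Step 2: contract S_2{}^j with v_j.
S_2{}^1 * v_1 = 0 * 1 = 0
S_2{}^2 * v_2 = -8 * 4 = -32
S_2{}^3 * v_3 = 0 * -2 = 0
Result = 0 + -32 + 0 = -32

-32


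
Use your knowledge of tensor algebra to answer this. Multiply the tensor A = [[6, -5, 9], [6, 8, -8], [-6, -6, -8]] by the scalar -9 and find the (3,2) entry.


Scalar multiplication: (cA)_{ij} = c * A_{ij}.
c = -9
A_{32} = -6
(cA)_{32} = -9 * -6 = 54

54


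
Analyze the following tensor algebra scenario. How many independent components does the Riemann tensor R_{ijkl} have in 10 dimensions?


The Riemann tensor in d dimensions has d^2(d^2 - 1)/12 independent components.
d = 10, so d^2 = 100
d^2 - 1 = 99
d^2(d^2 - 1) = 100 * 99 = 9900
Divide by 12: 9900 / 12 = 825

825


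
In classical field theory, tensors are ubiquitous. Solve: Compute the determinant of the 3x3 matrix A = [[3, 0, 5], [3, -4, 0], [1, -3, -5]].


Expanding along the first row, det(A) = a11*M_11 - a12*M_12 + a13*M_13, where M_1j is the (1,j) minor.
Minor M_11 = -4*-5 - 0*-3 = 20
Minor M_12 = 3*-5 - 0*1 = -15
Minor M_13 = 3*-3 - -4*1 = -5
det = 3*(20) - 0*(-15) + 5*(-5)
    = 60 - 0 + -25
    = 35

35


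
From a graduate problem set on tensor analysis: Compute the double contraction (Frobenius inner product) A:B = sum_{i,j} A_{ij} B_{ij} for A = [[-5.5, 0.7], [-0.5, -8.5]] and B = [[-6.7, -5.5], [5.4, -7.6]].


A:B = sum over all i,j of A_{ij} * B_{ij}.
Row 1: -5.5*-6.7=36.85, 0.7*-5.5=-3.85 => row sum = 33
Row 2: -0.5*5.4=-2.7, -8.5*-7.6=64.6 => row sum = 61.9
Total = 33 + 61.9 = 94.9

94.9


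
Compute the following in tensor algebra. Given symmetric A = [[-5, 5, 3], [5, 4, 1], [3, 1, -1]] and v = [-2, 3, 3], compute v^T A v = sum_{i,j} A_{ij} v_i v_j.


First compute Av:
(Av)_1 = -5*-2 + 5*3 + 3*3 = 34
(Av)_2 = 5*-2 + 4*3 + 1*3 = 5
(Av)_3 = 3*-2 + 1*3 + -1*3 = -6
Av = [34, 5, -6]
Then v^T (Av) = -2*34 + 3*5 + 3*-6
= -68 + 15 + -18 = -71

-71


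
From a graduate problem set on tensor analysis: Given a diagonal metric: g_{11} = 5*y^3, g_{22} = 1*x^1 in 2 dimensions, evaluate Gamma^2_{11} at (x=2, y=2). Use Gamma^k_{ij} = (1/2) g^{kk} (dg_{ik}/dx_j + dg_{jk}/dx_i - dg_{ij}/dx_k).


For a diagonal metric, Gamma^k_{ij} = (1/2) g^{kk} (dg_{ik}/dx_j + dg_{jk}/dx_i - dg_{ij}/dx_k).
The metric is diagonal, so g_{ab} = 0 for a != b.
At the given point: g_{11} = 40, g_{22} = 2
g^{22} = 1/2
dg_{12}/dx_1 = 0 (off-diagonal)
dg_{12}/dx_1 = 0 (off-diagonal)
dg_{11}/dx_2 = dg_{11}/dx_2 = 60
Numerator = 0 + 0 - 60 = -60
Gamma^2_{11} = -60 / (2 * 2) = -15

-15


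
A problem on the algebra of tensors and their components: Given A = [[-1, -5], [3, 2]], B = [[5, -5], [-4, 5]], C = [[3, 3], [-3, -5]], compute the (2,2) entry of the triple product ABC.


(ABC)_{22} = sum_m (AB)_{2m} C_{m2}. First compute row 2 of AB.
(AB)_{21} = 3*5 + 2*-4 = 7
(AB)_{22} = 3*-5 + 2*5 = -5
Now contract with column 2 of C:
(AB)_{21} * C_{12} = 7 * 3 = 21
(AB)_{22} * C_{22} = -5 * -5 = 25
(ABC)_{22} = 21 + 25 = 46

46


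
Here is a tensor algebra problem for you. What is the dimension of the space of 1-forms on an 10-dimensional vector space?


The dimension of the space of p-forms on an n-dimensional space is C(n, p).
n = 10, p = 1
C(10, 1) = 10! / (1! * 9!) = 10

10


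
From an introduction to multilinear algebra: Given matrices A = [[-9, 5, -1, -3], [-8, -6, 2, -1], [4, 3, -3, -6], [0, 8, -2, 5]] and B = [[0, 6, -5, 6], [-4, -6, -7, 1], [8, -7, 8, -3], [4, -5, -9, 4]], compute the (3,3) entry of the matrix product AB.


(AB)_{ij} = sum_k A_{ik} B_{kj}.
For i=3, j=3:
A_{31} * B_{13} = 4 * -5 = -20
A_{32} * B_{23} = 3 * -7 = -21
A_{33} * B_{33} = -3 * 8 = -24
A_{34} * B_{43} = -6 * -9 = 54
Sum = -20 + -21 + -24 + 54 = -11

-11


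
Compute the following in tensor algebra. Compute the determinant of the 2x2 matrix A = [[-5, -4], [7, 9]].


For a 2x2 matrix [[a, b], [c, d]], det = a*d - b*c.
a = -5, b = -4, c = 7, d = 9
a*d = -5 * 9 = -45
b*c = -4 * 7 = -28
det = -45 - -28 = -17

-17


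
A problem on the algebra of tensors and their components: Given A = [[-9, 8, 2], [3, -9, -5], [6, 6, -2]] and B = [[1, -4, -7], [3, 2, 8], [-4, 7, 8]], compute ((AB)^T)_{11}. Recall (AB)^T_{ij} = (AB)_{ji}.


(AB)^T_{ij} = (AB)_{ji} = sum_k A_{jk} B_{ki}.
For i=1, j=1 we need (AB)_{11}:
A_{11} * B_{11} = -9 * 1 = -9
A_{12} * B_{21} = 8 * 3 = 24
A_{13} * B_{31} = 2 * -4 = -8
Sum = -9 + 24 + -8 = 7

7


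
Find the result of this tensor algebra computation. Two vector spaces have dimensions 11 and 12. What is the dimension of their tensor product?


The dimension of a tensor product is the product of dimensions.
dim(V) = 11, dim(W) = 12
dim(V (x) W) = 11 * 12 = 132

132


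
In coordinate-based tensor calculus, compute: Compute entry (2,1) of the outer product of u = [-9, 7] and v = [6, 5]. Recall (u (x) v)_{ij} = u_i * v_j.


The outer product entry T_{ij} = u_i * v_j.
We need i=2, j=1.
u_2 = 7, v_1 = 6
T_{2,1} = 7 * 6 = 42

42


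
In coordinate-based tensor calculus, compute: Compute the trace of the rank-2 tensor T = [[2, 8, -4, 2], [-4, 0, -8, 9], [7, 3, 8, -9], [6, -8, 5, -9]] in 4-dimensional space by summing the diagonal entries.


The contraction (trace) of a rank-2 tensor is the sum of its diagonal elements.
Diagonal entries: A[1,1] = 2, A[2,2] = 0, A[3,3] = 8, A[4,4] = -9
Tr(A) = 2 + 0 + 8 + -9 = 1

1


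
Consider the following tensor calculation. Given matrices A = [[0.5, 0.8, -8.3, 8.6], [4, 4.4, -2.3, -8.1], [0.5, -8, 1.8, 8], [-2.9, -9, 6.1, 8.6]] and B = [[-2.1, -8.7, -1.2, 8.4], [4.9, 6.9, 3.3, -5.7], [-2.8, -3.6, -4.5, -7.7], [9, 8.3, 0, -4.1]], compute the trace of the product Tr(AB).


Tr(AB) = sum_i (AB)_{ii} where (AB)_{ii} = sum_k A_{ik} B_{ki}.
(AB)_{11} = 0.5*-2.1 + 0.8*4.9 + -8.3*-2.8 + 8.6*9 = 103.51
(AB)_{22} = 4*-8.7 + 4.4*6.9 + -2.3*-3.6 + -8.1*8.3 = -63.39
(AB)_{33} = 0.5*-1.2 + -8*3.3 + 1.8*-4.5 + 8*0 = -35.1
(AB)_{44} = -2.9*8.4 + -9*-5.7 + 6.1*-7.7 + 8.6*-4.1 = -55.29
Tr(AB) = 103.51 + -63.39 + -35.1 + -55.29 = -50.27

-50.27


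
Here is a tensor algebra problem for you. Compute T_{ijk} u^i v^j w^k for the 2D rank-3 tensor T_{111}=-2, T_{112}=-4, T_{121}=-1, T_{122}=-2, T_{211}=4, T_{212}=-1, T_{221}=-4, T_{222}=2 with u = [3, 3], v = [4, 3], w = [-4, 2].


S = sum over i,j,k of T_{ijk} u_i v_j w_k. Expanding all 8 terms:
T_{111}*u_1*v_1*w_1 = -2*3*4*-4 = 96  (running total: 96)
T_{112}*u_1*v_1*w_2 = -4*3*4*2 = -96  (running total: 0)
T_{121}*u_1*v_2*w_1 = -1*3*3*-4 = 36  (running total: 36)
T_{122}*u_1*v_2*w_2 = -2*3*3*2 = -36  (running total: 0)
T_{211}*u_2*v_1*w_1 = 4*3*4*-4 = -192  (running total: -192)
T_{212}*u_2*v_1*w_2 = -1*3*4*2 = -24  (running total: -216)
T_{221}*u_2*v_2*w_1 = -4*3*3*-4 = 144  (running total: -72)
T_{222}*u_2*v_2*w_2 = 2*3*3*2 = 36  (running total: -36)
S = -36

-36
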